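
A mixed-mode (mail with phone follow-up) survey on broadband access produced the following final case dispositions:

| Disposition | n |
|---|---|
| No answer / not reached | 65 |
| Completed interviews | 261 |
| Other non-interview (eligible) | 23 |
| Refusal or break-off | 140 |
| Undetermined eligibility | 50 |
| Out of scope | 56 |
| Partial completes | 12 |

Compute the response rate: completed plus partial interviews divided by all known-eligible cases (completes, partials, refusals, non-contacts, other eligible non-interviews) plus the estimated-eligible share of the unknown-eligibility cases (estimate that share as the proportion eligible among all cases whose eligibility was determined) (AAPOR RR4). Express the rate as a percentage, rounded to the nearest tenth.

Top → 261 + 12 = 273
Known eligible → 261 + 12 + 140 + 65 + 23 = 501
e = 501 / (501 + 56) = 501 / 557 = 0.8995
Eligible share of unknowns → 0.8995 × 50 = 44.98
Denom → 501 + 44.98 = 545.98
RR4 = 273 / 545.98 = 0.5000

50.0%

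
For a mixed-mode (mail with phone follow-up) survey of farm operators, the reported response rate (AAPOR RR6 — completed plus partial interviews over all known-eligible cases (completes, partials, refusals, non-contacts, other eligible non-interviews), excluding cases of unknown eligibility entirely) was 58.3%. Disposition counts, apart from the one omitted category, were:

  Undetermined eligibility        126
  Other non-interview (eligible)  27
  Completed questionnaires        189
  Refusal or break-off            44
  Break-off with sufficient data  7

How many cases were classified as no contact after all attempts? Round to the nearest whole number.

Numerator: 189 + 7 = 196
RR6 = 196 / D = 0.583
D = 196 / 0.583 = 336.2
Remaining denominator categories sum to 267
no contact after all attempts = 336.2 − 267 ≈ 69

69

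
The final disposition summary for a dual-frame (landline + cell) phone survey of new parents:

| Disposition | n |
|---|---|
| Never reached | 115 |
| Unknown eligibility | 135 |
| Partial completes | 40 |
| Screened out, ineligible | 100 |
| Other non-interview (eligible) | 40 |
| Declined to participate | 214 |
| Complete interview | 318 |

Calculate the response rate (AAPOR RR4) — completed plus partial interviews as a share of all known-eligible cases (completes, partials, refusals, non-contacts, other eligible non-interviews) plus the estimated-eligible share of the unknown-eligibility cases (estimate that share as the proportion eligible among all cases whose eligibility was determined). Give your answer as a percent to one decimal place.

42.3%

Num: 318 + 40 = 358
Determined eligible: 318 + 40 + 214 + 115 + 40 = 727
e = 727 / (727 + 100) = 727 / 827 = 0.8791
Eligible share of unknowns: 0.8791 × 135 = 118.68
Denominator: 727 + 118.68 = 845.68
RR4 = 358 / 845.68 = 0.4233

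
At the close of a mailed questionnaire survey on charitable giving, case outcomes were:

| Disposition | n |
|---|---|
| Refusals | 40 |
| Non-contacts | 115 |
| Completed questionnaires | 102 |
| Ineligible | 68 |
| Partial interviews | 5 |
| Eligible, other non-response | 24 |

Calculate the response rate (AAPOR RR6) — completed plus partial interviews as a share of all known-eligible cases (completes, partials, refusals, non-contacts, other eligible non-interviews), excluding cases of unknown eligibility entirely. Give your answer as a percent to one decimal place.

Numerator = 102 + 5 = 107
Denom = 102 + 5 + 40 + 115 + 24 = 286
RR6 = 107 / 286 = 0.3741

37.4%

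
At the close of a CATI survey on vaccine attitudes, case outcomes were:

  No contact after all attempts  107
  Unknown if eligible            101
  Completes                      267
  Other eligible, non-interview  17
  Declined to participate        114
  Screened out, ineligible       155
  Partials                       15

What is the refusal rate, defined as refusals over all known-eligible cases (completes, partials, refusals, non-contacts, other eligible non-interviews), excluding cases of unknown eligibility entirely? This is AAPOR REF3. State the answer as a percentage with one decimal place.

Top: 114
Denominator: 267 + 15 + 114 + 107 + 17 = 520
REF3 = 114 / 520 = 0.2192

21.9%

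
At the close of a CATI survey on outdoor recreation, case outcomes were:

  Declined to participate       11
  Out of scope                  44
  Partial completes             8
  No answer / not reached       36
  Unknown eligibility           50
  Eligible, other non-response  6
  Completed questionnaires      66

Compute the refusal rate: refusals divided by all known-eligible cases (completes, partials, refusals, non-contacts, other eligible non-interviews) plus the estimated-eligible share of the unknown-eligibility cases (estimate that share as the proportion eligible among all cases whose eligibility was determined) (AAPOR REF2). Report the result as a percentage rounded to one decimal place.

Numerator → 11
Eligible (known) → 66 + 8 + 11 + 36 + 6 = 127
e = 127 / (127 + 44) = 127 / 171 = 0.7427
e × U → 0.7427 × 50 = 37.13
Denom → 127 + 37.13 = 164.13
REF2 = 11 / 164.13 = 0.0670

6.7%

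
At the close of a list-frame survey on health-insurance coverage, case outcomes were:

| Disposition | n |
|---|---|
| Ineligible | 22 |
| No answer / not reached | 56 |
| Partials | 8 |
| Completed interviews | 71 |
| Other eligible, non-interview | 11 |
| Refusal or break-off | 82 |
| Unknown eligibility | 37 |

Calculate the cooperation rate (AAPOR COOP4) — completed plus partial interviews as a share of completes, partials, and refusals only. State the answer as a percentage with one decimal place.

49.1%

Numerator = 71 + 8 = 79
Denominator = 71 + 8 + 82 = 161
COOP4 = 79 / 161 = 0.4907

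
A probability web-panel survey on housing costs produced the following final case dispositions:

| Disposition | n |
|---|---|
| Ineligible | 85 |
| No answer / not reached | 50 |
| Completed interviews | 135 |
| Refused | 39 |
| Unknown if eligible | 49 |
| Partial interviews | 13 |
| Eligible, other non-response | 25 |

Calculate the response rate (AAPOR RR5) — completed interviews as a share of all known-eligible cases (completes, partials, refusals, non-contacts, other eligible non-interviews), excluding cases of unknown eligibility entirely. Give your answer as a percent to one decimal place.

51.5%

Num: 135
Base: 135 + 13 + 39 + 50 + 25 = 262
RR5 = 135 / 262 = 0.5153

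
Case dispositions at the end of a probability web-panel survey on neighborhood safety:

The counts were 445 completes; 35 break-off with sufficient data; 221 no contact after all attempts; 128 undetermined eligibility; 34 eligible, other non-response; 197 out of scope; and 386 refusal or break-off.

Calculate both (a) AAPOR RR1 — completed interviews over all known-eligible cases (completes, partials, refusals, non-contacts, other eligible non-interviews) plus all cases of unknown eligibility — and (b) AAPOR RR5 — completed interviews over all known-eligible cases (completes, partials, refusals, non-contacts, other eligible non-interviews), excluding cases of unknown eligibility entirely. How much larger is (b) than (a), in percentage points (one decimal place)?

4.1

Num: 445
Base: 445 + 35 + 386 + 221 + 34 + 128 = 1249
RR1 = 445 / 1249 = 0.3563
Base: 445 + 35 + 386 + 221 + 34 = 1121
RR5 = 445 / 1121 = 0.3970
Difference = 39.70 − 35.63 = 4.07 percentage points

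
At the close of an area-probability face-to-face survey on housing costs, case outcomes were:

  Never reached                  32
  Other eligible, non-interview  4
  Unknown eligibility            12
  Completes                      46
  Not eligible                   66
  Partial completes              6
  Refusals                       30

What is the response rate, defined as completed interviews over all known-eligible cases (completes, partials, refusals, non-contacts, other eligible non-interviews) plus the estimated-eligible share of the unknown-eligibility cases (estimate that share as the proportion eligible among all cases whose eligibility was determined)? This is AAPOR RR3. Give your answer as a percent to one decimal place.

Num: 46
Determined eligible: 46 + 6 + 30 + 32 + 4 = 118
e = 118 / (118 + 66) = 118 / 184 = 0.6413
Eligible share of unknowns: 0.6413 × 12 = 7.70
Base: 118 + 7.70 = 125.70
RR3 = 46 / 125.70 = 0.3660

36.6%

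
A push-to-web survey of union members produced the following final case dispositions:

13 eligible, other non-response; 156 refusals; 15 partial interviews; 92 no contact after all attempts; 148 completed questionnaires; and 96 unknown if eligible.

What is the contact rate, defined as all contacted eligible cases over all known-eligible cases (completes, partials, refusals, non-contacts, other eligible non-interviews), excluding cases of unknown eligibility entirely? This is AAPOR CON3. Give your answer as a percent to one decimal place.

Num: 148 + 15 + 156 + 13 = 332
Denominator: 148 + 15 + 156 + 92 + 13 = 424
CON3 = 332 / 424 = 0.7830

78.3%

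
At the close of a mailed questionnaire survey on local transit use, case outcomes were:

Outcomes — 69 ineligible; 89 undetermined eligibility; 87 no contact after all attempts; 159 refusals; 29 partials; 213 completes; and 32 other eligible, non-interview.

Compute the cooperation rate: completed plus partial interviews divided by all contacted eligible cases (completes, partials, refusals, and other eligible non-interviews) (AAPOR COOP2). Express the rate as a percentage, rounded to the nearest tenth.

Num: 213 + 29 = 242
Base: 213 + 29 + 159 + 32 = 433
COOP2 = 242 / 433 = 0.5589

55.9%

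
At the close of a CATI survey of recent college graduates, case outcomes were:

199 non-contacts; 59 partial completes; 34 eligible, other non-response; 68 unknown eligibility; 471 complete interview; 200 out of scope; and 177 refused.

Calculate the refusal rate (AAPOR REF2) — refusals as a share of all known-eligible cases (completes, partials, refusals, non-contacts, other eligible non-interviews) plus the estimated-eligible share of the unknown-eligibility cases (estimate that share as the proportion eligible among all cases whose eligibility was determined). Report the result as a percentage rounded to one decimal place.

Top → 177
Eligible (known) → 471 + 59 + 177 + 199 + 34 = 940
e = 940 / (940 + 200) = 940 / 1140 = 0.8246
e × U → 0.8246 × 68 = 56.07
Denominator → 940 + 56.07 = 996.07
REF2 = 177 / 996.07 = 0.1777

17.8%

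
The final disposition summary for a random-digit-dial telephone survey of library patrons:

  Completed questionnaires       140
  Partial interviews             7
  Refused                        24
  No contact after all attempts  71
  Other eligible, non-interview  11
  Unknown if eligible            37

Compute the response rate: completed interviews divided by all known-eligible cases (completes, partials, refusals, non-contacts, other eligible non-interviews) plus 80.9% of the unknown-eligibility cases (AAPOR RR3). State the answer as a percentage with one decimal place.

49.5%

Numerator → 140
Eligible (known) → 140 + 7 + 24 + 71 + 11 = 253
Estimated eligible among unknowns → 0.8090 × 37 = 29.93
Base → 253 + 29.93 = 282.93
RR3 = 140 / 282.93 = 0.4948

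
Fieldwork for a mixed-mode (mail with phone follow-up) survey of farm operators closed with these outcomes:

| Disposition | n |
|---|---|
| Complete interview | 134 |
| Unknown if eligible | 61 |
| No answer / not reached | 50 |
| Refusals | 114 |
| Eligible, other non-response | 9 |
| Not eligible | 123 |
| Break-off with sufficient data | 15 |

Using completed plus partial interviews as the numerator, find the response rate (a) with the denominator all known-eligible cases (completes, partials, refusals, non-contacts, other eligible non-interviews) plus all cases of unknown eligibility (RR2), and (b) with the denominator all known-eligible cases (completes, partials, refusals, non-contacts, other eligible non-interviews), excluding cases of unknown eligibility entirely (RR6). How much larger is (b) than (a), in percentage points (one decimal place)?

Numerator: 134 + 15 = 149
Denominator: 134 + 15 + 114 + 50 + 9 + 61 = 383
RR2 = 149 / 383 = 0.3890
Denominator: 134 + 15 + 114 + 50 + 9 = 322
RR6 = 149 / 322 = 0.4627
Difference = 46.27 − 38.90 = 7.37 percentage points

7.4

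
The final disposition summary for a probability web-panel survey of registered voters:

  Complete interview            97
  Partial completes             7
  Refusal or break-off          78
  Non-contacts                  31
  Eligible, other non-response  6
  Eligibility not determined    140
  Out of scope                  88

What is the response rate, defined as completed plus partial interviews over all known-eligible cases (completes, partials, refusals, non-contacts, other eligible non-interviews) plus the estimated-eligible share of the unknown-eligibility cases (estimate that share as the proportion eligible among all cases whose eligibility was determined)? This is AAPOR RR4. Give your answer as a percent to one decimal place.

Top = 97 + 7 = 104
Eligible (known) = 97 + 7 + 78 + 31 + 6 = 219
e = 219 / (219 + 88) = 219 / 307 = 0.7134
e × U = 0.7134 × 140 = 99.88
Denom = 219 + 99.88 = 318.88
RR4 = 104 / 318.88 = 0.3261

32.6%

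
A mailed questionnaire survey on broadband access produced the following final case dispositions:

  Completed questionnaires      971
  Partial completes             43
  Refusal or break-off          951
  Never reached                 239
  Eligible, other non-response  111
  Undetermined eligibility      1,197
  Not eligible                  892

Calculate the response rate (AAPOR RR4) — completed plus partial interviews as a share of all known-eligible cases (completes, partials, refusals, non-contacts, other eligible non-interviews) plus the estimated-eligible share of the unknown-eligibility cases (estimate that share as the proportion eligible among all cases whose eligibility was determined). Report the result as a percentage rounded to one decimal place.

Top: 971 + 43 = 1014
Determined eligible: 971 + 43 + 951 + 239 + 111 = 2315
e = 2315 / (2315 + 892) = 2315 / 3207 = 0.7219
e × U: 0.7219 × 1197 = 864.11
Denominator: 2315 + 864.11 = 3179.11
RR4 = 1014 / 3179.11 = 0.3190

31.9%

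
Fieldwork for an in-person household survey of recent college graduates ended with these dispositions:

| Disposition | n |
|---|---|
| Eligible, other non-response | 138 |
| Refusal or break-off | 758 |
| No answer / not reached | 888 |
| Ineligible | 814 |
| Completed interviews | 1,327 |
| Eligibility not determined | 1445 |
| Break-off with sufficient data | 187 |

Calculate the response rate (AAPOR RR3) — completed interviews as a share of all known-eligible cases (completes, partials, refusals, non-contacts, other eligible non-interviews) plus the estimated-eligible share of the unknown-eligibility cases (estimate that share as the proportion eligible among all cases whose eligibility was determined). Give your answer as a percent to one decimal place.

Num: 1327
Eligible (known): 1327 + 187 + 758 + 888 + 138 = 3298
e = 3298 / (3298 + 814) = 3298 / 4112 = 0.8020
e × U: 0.8020 × 1445 = 1158.89
Base: 3298 + 1158.89 = 4456.89
RR3 = 1327 / 4456.89 = 0.2977

29.8%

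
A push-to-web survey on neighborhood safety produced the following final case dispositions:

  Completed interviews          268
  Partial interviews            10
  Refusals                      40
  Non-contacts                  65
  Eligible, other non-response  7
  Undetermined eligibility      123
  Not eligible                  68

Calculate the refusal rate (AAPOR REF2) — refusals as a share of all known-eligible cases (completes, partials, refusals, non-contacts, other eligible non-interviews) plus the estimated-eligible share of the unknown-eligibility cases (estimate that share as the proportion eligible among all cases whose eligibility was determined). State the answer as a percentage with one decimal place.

Numerator: 40
Eligible (known): 268 + 10 + 40 + 65 + 7 = 390
e = 390 / (390 + 68) = 390 / 458 = 0.8515
Eligible share of unknowns: 0.8515 × 123 = 104.73
Denominator: 390 + 104.73 = 494.73
REF2 = 40 / 494.73 = 0.0809

8.1%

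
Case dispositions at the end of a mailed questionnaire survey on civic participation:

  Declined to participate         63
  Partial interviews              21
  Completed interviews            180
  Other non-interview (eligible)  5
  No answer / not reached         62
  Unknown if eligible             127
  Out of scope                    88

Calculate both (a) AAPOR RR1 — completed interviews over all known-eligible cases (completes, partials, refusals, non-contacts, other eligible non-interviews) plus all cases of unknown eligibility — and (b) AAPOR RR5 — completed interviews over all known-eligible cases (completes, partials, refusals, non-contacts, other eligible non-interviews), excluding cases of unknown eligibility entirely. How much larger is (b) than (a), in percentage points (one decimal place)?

15.1

Num → 180
Denom → 180 + 21 + 63 + 62 + 5 + 127 = 458
RR1 = 180 / 458 = 0.3930
Denom → 180 + 21 + 63 + 62 + 5 = 331
RR5 = 180 / 331 = 0.5438
Difference = 54.38 − 39.30 = 15.08 percentage points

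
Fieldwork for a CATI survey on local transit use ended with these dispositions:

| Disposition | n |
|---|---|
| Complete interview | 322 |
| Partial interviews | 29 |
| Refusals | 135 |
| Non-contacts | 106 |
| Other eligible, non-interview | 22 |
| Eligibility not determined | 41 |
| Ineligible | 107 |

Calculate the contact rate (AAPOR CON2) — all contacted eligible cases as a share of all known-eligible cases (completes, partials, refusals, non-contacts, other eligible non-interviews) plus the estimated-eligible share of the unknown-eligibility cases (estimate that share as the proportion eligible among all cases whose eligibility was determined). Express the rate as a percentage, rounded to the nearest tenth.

Top: 322 + 29 + 135 + 22 = 508
Determined eligible: 322 + 29 + 135 + 106 + 22 = 614
e = 614 / (614 + 107) = 614 / 721 = 0.8516
Estimated eligible among unknowns: 0.8516 × 41 = 34.92
Denominator: 614 + 34.92 = 648.92
CON2 = 508 / 648.92 = 0.7828

78.3%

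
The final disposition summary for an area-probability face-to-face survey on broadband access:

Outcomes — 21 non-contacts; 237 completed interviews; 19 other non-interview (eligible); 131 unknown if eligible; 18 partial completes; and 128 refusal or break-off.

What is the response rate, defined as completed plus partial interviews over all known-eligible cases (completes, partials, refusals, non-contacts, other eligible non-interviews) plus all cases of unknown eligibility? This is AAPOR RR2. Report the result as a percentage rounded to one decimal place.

46.0%

Numerator: 237 + 18 = 255
Denominator: 237 + 18 + 128 + 21 + 19 + 131 = 554
RR2 = 255 / 554 = 0.4603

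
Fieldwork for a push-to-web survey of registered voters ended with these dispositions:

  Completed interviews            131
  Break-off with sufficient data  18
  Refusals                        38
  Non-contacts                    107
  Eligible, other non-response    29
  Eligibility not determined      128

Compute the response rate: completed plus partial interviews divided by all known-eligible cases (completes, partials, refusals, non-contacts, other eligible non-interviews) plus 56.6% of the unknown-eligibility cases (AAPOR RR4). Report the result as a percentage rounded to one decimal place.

Top = 131 + 18 = 149
Eligible (known) = 131 + 18 + 38 + 107 + 29 = 323
e × U = 0.5660 × 128 = 72.45
Base = 323 + 72.45 = 395.45
RR4 = 149 / 395.45 = 0.3768

37.7%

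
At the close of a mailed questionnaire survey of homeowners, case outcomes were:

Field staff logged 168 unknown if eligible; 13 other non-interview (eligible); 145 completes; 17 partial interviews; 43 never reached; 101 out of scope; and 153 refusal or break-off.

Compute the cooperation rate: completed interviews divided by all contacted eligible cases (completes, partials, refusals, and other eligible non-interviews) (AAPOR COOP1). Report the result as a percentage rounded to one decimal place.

Top: 145
Base: 145 + 17 + 153 + 13 = 328
COOP1 = 145 / 328 = 0.4421

44.2%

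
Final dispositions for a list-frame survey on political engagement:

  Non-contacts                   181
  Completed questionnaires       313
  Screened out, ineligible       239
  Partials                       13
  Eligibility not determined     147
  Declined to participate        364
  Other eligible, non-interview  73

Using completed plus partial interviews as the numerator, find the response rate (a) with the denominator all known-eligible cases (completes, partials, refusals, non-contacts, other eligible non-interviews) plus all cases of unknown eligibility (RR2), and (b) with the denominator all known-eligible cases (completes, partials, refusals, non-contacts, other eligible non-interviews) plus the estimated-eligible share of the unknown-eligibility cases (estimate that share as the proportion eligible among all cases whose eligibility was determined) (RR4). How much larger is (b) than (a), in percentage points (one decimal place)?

0.8

Num → 313 + 13 = 326
Denominator → 313 + 13 + 364 + 181 + 73 + 147 = 1091
RR2 = 326 / 1091 = 0.2988
Determined eligible → 313 + 13 + 364 + 181 + 73 = 944
e = 944 / (944 + 239) = 944 / 1183 = 0.7980
Eligible share of unknowns → 0.7980 × 147 = 117.31
Denominator → 944 + 117.31 = 1061.31
RR4 = 326 / 1061.31 = 0.3072
Difference = 30.72 − 29.88 = 0.84 percentage points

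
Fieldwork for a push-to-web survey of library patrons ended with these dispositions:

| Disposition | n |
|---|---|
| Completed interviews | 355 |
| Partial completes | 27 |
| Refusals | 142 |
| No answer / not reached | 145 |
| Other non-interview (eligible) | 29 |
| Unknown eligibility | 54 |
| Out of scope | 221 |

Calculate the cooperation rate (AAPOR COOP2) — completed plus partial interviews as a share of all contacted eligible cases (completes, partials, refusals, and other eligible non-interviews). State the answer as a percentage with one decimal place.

69.1%

Numerator: 355 + 27 = 382
Denom: 355 + 27 + 142 + 29 = 553
COOP2 = 382 / 553 = 0.6908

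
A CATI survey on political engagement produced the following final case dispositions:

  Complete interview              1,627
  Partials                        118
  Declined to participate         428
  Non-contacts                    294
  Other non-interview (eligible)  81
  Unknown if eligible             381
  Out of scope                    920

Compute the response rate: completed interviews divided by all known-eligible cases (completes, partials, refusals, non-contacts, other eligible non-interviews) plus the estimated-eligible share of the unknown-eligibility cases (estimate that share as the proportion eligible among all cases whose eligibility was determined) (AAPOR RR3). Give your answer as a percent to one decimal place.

57.5%

Numerator = 1627
Known eligible = 1627 + 118 + 428 + 294 + 81 = 2548
e = 2548 / (2548 + 920) = 2548 / 3468 = 0.7347
Eligible share of unknowns = 0.7347 × 381 = 279.92
Denominator = 2548 + 279.92 = 2827.92
RR3 = 1627 / 2827.92 = 0.5753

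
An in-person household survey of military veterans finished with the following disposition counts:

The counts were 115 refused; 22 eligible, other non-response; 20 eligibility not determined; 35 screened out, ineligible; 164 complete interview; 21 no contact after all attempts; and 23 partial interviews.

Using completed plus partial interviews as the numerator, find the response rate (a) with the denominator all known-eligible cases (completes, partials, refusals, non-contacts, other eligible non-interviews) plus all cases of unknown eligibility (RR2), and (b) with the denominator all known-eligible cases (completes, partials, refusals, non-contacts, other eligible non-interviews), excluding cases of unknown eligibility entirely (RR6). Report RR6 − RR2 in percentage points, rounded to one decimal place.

3.0

Numerator: 164 + 23 = 187
Base: 164 + 23 + 115 + 21 + 22 + 20 = 365
RR2 = 187 / 365 = 0.5123
Base: 164 + 23 + 115 + 21 + 22 = 345
RR6 = 187 / 345 = 0.5420
Difference = 54.20 − 51.23 = 2.97 percentage points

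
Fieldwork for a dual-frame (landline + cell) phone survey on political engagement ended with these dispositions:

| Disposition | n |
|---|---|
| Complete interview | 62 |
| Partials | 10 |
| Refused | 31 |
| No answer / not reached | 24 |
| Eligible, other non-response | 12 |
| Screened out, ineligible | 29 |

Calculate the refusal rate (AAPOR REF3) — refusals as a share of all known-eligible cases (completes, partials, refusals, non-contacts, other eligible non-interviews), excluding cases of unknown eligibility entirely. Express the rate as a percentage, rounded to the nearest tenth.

Num = 31
Base = 62 + 10 + 31 + 24 + 12 = 139
REF3 = 31 / 139 = 0.2230

22.3%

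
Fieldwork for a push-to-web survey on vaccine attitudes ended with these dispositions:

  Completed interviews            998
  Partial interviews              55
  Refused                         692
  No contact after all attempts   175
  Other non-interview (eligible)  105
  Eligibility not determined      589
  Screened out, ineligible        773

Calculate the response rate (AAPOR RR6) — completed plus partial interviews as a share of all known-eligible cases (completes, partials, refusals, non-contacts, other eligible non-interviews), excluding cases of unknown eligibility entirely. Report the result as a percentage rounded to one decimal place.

52.0%

Num → 998 + 55 = 1053
Base → 998 + 55 + 692 + 175 + 105 = 2025
RR6 = 1053 / 2025 = 0.5200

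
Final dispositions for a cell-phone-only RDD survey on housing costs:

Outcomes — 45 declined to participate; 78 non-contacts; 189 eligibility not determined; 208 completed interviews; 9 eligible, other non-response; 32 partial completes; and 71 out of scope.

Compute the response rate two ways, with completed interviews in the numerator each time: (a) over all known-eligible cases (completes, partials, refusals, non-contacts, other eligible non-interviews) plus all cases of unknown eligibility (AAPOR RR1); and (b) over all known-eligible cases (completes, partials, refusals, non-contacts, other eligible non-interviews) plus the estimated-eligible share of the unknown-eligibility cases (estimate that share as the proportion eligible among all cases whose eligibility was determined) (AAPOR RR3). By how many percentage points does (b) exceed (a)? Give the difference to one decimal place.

Num → 208
Base → 208 + 32 + 45 + 78 + 9 + 189 = 561
RR1 = 208 / 561 = 0.3708
Known eligible → 208 + 32 + 45 + 78 + 9 = 372
e = 372 / (372 + 71) = 372 / 443 = 0.8397
Estimated eligible among unknowns → 0.8397 × 189 = 158.70
Base → 372 + 158.70 = 530.70
RR3 = 208 / 530.70 = 0.3919
Difference = 39.19 − 37.08 = 2.11 percentage points

2.1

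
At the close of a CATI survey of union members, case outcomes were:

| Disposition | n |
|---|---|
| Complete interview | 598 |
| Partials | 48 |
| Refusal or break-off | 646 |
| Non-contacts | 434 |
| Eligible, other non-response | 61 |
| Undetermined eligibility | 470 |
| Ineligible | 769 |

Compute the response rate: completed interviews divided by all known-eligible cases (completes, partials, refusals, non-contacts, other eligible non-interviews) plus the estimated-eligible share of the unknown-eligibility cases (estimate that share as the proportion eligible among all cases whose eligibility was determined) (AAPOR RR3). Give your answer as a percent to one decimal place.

Num → 598
Determined eligible → 598 + 48 + 646 + 434 + 61 = 1787
e = 1787 / (1787 + 769) = 1787 / 2556 = 0.6991
Estimated eligible among unknowns → 0.6991 × 470 = 328.58
Denom → 1787 + 328.58 = 2115.58
RR3 = 598 / 2115.58 = 0.2827

28.3%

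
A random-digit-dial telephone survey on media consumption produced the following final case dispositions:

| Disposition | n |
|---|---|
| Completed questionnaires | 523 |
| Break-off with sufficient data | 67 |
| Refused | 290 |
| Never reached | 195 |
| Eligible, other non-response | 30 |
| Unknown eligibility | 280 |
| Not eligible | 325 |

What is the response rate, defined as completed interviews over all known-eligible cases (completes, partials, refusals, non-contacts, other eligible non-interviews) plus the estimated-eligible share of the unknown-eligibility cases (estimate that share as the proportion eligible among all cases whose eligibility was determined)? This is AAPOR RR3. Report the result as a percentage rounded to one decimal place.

39.6%

Numerator: 523
Known eligible: 523 + 67 + 290 + 195 + 30 = 1105
e = 1105 / (1105 + 325) = 1105 / 1430 = 0.7727
Eligible share of unknowns: 0.7727 × 280 = 216.36
Denom: 1105 + 216.36 = 1321.36
RR3 = 523 / 1321.36 = 0.3958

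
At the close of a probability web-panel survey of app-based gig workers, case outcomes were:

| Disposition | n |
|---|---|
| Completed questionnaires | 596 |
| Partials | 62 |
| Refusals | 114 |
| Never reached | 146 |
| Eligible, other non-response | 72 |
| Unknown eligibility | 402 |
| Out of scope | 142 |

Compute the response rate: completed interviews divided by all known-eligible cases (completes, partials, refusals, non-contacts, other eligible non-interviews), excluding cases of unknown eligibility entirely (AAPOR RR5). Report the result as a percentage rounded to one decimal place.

Num → 596
Denom → 596 + 62 + 114 + 146 + 72 = 990
RR5 = 596 / 990 = 0.6020

60.2%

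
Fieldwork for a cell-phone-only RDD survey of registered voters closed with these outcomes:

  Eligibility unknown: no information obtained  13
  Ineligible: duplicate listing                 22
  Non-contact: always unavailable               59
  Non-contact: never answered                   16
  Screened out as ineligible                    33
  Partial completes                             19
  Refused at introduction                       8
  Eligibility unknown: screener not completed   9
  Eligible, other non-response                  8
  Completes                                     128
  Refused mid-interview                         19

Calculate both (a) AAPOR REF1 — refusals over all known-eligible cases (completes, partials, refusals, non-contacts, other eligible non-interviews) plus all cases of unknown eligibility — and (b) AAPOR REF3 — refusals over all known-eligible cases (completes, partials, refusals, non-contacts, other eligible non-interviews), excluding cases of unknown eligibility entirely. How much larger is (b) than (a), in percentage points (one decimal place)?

Refusal or break-off = 8 + 19 = 27
Never reached = 16 + 59 = 75
Unknown if eligible = 9 + 13 = 22
Out of scope = 33 + 22 = 55
Num → 27
Denom → 128 + 19 + 27 + 75 + 8 + 22 = 279
REF1 = 27 / 279 = 0.0968
Denom → 128 + 19 + 27 + 75 + 8 = 257
REF3 = 27 / 257 = 0.1051
Difference = 10.51 − 9.68 = 0.83 percentage points

0.8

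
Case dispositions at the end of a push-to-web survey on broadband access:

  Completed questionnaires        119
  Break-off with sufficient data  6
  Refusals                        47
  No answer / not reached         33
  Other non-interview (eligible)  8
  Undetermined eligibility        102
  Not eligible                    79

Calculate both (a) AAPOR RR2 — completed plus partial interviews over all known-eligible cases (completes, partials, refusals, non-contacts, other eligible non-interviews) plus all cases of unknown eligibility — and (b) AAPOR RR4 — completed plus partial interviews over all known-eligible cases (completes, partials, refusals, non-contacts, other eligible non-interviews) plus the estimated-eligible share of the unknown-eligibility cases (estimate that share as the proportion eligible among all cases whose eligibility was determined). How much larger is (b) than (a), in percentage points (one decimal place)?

Top = 119 + 6 = 125
Base = 119 + 6 + 47 + 33 + 8 + 102 = 315
RR2 = 125 / 315 = 0.3968
Eligible (known) = 119 + 6 + 47 + 33 + 8 = 213
e = 213 / (213 + 79) = 213 / 292 = 0.7295
e × U = 0.7295 × 102 = 74.41
Base = 213 + 74.41 = 287.41
RR4 = 125 / 287.41 = 0.4349
Difference = 43.49 − 39.68 = 3.81 percentage points

3.8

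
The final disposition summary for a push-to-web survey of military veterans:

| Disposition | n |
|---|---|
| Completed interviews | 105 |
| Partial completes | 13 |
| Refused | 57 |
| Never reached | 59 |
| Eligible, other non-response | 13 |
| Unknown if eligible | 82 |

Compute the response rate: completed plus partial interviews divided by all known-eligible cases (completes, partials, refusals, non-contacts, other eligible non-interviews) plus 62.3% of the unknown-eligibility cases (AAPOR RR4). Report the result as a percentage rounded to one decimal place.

Num → 105 + 13 = 118
Determined eligible → 105 + 13 + 57 + 59 + 13 = 247
e × U → 0.6230 × 82 = 51.09
Denominator → 247 + 51.09 = 298.09
RR4 = 118 / 298.09 = 0.3959

39.6%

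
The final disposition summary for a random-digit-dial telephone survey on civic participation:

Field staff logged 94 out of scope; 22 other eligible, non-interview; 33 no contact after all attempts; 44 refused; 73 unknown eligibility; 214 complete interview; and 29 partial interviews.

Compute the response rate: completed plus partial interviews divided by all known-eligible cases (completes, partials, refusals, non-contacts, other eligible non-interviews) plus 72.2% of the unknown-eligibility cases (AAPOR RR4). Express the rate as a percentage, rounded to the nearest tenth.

Top = 214 + 29 = 243
Known eligible = 214 + 29 + 44 + 33 + 22 = 342
e × U = 0.7220 × 73 = 52.71
Denom = 342 + 52.71 = 394.71
RR4 = 243 / 394.71 = 0.6156

61.6%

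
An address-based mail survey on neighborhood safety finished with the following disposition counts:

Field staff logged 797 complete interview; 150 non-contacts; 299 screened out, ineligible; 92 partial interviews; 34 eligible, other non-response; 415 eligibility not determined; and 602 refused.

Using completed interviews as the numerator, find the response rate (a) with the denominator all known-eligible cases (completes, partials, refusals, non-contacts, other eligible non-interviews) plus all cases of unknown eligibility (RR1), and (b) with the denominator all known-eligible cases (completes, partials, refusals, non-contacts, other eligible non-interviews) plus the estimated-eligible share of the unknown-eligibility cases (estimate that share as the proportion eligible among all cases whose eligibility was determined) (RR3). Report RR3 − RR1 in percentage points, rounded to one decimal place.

1.2

Numerator → 797
Denom → 797 + 92 + 602 + 150 + 34 + 415 = 2090
RR1 = 797 / 2090 = 0.3813
Known eligible → 797 + 92 + 602 + 150 + 34 = 1675
e = 1675 / (1675 + 299) = 1675 / 1974 = 0.8485
e × U → 0.8485 × 415 = 352.13
Denom → 1675 + 352.13 = 2027.13
RR3 = 797 / 2027.13 = 0.3932
Difference = 39.32 − 38.13 = 1.19 percentage points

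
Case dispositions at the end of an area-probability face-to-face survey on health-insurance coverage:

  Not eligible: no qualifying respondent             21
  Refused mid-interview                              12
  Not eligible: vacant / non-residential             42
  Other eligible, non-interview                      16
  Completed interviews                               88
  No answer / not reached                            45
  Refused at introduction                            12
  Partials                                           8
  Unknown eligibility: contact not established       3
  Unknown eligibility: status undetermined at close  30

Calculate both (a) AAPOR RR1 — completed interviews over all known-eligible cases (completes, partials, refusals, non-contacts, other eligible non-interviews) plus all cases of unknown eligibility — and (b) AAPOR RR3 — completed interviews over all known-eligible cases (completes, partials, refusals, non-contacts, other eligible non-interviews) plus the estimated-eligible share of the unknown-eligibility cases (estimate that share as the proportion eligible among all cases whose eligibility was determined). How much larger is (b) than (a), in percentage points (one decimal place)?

Refusal or break-off = 12 + 12 = 24
Unknown if eligible = 3 + 30 = 33
Ineligible = 21 + 42 = 63
Num: 88
Base: 88 + 8 + 24 + 45 + 16 + 33 = 214
RR1 = 88 / 214 = 0.4112
Eligible (known): 88 + 8 + 24 + 45 + 16 = 181
e = 181 / (181 + 63) = 181 / 244 = 0.7418
Eligible share of unknowns: 0.7418 × 33 = 24.48
Base: 181 + 24.48 = 205.48
RR3 = 88 / 205.48 = 0.4283
Difference = 42.83 − 41.12 = 1.71 percentage points

1.7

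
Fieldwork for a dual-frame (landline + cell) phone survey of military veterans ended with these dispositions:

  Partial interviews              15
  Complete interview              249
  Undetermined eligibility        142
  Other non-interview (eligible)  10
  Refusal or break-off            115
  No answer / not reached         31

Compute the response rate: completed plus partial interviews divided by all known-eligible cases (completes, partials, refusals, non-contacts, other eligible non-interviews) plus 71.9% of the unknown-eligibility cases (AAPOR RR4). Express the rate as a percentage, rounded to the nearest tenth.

Num: 249 + 15 = 264
Eligible (known): 249 + 15 + 115 + 31 + 10 = 420
e × U: 0.7190 × 142 = 102.10
Base: 420 + 102.10 = 522.10
RR4 = 264 / 522.10 = 0.5057

50.6%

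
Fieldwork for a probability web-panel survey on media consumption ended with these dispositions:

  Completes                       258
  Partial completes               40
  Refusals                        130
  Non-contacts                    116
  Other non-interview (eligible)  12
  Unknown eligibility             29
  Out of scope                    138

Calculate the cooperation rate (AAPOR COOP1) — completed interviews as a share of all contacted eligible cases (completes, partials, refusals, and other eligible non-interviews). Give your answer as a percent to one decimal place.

Top: 258
Denominator: 258 + 40 + 130 + 12 = 440
COOP1 = 258 / 440 = 0.5864

58.6%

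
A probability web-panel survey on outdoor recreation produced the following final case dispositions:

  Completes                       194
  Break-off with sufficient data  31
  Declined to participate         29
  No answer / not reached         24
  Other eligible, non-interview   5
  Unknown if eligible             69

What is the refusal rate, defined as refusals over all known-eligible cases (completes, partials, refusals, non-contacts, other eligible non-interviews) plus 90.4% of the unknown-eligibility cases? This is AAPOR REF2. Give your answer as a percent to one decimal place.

8.4%

Top = 29
Known eligible = 194 + 31 + 29 + 24 + 5 = 283
Eligible share of unknowns = 0.9040 × 69 = 62.38
Base = 283 + 62.38 = 345.38
REF2 = 29 / 345.38 = 0.0840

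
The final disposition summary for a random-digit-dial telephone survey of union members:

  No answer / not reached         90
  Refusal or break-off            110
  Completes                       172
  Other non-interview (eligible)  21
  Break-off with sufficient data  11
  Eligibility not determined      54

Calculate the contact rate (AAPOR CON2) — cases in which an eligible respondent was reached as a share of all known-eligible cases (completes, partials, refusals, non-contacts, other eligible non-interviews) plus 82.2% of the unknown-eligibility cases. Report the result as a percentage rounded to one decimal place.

Num → 172 + 11 + 110 + 21 = 314
Eligible (known) → 172 + 11 + 110 + 90 + 21 = 404
Eligible share of unknowns → 0.8220 × 54 = 44.39
Denominator → 404 + 44.39 = 448.39
CON2 = 314 / 448.39 = 0.7003

70.0%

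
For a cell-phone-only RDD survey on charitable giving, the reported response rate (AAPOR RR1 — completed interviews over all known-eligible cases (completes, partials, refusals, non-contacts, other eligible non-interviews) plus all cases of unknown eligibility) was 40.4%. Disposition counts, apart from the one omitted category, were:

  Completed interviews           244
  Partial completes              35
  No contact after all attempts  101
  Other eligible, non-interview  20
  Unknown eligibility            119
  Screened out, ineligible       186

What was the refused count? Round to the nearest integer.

RR1 = 244 / D = 0.404
D = 244 / 0.404 = 604.0
Remaining denominator categories sum to 519
refused = 604.0 − 519 ≈ 85

85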